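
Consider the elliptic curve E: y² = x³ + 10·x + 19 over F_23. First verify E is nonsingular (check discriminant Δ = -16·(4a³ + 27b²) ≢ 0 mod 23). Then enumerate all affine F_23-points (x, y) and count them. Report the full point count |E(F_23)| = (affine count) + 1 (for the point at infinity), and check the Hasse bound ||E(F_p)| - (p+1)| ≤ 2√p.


Affine points = {(2, 1), (2, 22), (4, 10), (4, 13), (7, 8), (7, 15), (8, 6), (8, 17), (12, 2), (12, 21), (13, 0), (15, 5), (15, 18), (20, 10), (20, 13), (22, 10), (22, 13)}; affine count = 17; |E(F_23)| = 18.

Discriminant check: Δ ∝ 4a³ + 27b² = 4·10³ + 27·19² = 4·1000 + 27·361 ≡ 16 (mod 23). Nonzero ⇒ E is nonsingular.
For each x ∈ F_23, compute rhs = x³ + 10·x + 19 mod 23, then count y ∈ F_23 with y² ≡ rhs.
  x = 0: rhs = 19, matching y values: none (0 points).
  x = 1: rhs = 7, matching y values: none (0 points).
  x = 2: rhs = 1, matching y values: 1, 22 (2 points).
  x = 3: rhs = 7, matching y values: none (0 points).
  x = 4: rhs = 8, matching y values: 10, 13 (2 points).
  x = 5: rhs = 10, matching y values: none (0 points).
  x = 6: rhs = 19, matching y values: none (0 points).
  x = 7: rhs = 18, matching y values: 8, 15 (2 points).
  x = 8: rhs = 13, matching y values: 6, 17 (2 points).
  x = 9: rhs = 10, matching y values: none (0 points).
  x = 10: rhs = 15, matching y values: none (0 points).
  x = 11: rhs = 11, matching y values: none (0 points).
  x = 12: rhs = 4, matching y values: 2, 21 (2 points).
  x = 13: rhs = 0, matching y values: 0 (1 points).
  x = 14: rhs = 5, matching y values: none (0 points).
  x = 15: rhs = 2, matching y values: 5, 18 (2 points).
  x = 16: rhs = 20, matching y values: none (0 points).
  x = 17: rhs = 19, matching y values: none (0 points).
  x = 18: rhs = 5, matching y values: none (0 points).
  x = 19: rhs = 7, matching y values: none (0 points).
  x = 20: rhs = 8, matching y values: 10, 13 (2 points).
  x = 21: rhs = 14, matching y values: none (0 points).
  x = 22: rhs = 8, matching y values: 10, 13 (2 points).
Total affine count: 17.
Full point count |E(F_23)| = 17 + 1 = 18.
Hasse bound: |18 − (23+1)| = |-6| = 6 ≤ 2√23 ≈ 9.5917 ✓.


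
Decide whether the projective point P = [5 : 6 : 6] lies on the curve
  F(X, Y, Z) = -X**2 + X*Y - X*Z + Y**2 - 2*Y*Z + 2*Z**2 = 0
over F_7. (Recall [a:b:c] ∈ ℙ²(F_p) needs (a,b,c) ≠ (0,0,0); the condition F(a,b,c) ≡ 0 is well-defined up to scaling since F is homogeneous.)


F(5,6,6) ≡ 4 (mod 7); P is NOT on the curve.

Evaluate F(5, 6, 6) term-by-term (mod 7).
  -X**2 ↦ -1·25·1·1 = -25
  X*Y ↦ 1·5·6·1 = 30
  -X*Z ↦ -1·5·1·6 = -30
  Y**2 ↦ 1·1·36·1 = 36
  -2*Y*Z ↦ -2·1·6·6 = -72
  2*Z**2 ↦ 2·1·1·36 = 72
Sum: F(5, 6, 6) = (-25) + (30) + (-30) + (36) + (-72) + (72) = 11.
Reducing mod 7: 11 ≡ 4 (mod 7).
Since F(a, b, c) ≡ 4 ≠ 0 (mod 7), P does NOT lie on the curve.


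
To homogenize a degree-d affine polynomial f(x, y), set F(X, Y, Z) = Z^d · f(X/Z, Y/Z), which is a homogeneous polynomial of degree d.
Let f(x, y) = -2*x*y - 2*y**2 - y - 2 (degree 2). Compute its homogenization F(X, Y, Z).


F(X, Y, Z) = -2*X*Y - 2*Y**2 - Y*Z - 2*Z**2

deg(f) = 2.
Substitute x = X/Z, y = Y/Z into f, then multiply by Z^2.
  monomial -2·x^1·y^1 ↦ -2·X^1·Y^1·Z^0.
  monomial -2·x^0·y^2 ↦ -2·X^0·Y^2·Z^0.
  monomial -1·x^0·y^1 ↦ -1·X^0·Y^1·Z^1.
  monomial -2·x^0·y^0 ↦ -2·X^0·Y^0·Z^2.
Collecting: F(X, Y, Z) = -2*X*Y - 2*Y**2 - Y*Z - 2*Z**2.


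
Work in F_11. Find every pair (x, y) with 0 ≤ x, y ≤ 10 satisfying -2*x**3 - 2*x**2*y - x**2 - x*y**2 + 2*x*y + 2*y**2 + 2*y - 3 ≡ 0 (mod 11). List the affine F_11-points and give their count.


Affine F_11-points: {(2, 5), (3, 0), (3, 1), (4, 3), (4, 8), (5, 1), (7, 1), (7, 9), (9, 4)}; count = 9.

For each of the 121 pairs (x, y) ∈ F_11², evaluate f(x, y) mod 11. Record the zeros.
  x = 0: [0↦8, 1↦1, 2↦9, 3↦10, 4↦4, 5↦2, 6↦4, 7↦10, 8↦9, 9↦1, 10↦8]  zeros at y ∈ ∅
  x = 1: [0↦5, 1↦8, 2↦2, 3↦9, 4↦7, 5↦7, 6↦9, 7↦2, 8↦8, 9↦5, 10↦4]  zeros at y ∈ ∅
  x = 2: [0↦10, 1↦8, 2↦6, 3↦4, 4↦2, 5↦0, 6↦9, 7↦7, 8↦5, 9↦3, 10↦1]  zeros at y ∈ {5}
  x = 3: [0↦0, 1↦0, 2↦9, 3↦5, 4↦10, 5↦2, 6↦3, 7↦2, 8↦10, 9↦5, 10↦9]  zeros at y ∈ {0, 1}
  x = 4: [0↦7, 1↦5, 2↦10, 3↦0, 4↦8, 5↦1, 6↦1, 7↦8, 8↦0, 9↦10, 10↦5]  zeros at y ∈ {3, 8}
  x = 5: [0↦8, 1↦0, 2↦8, 3↦10, 4↦6, 5↦7, 6↦2, 7↦2, 8↦7, 9↦6, 10↦10]  zeros at y ∈ {1}
  x = 6: [0↦2, 1↦6, 2↦2, 3↦1, 4↦3, 5↦8, 6↦5, 7↦5, 8↦8, 9↦3, 10↦1]  zeros at y ∈ ∅
  x = 7: [0↦10, 1↦0, 2↦2, 3↦5, 4↦9, 5↦3, 6↦9, 7↦5, 8↦2, 9↦0, 10↦10]  zeros at y ∈ {1, 9}
  x = 8: [0↦9, 1↦3, 2↦7, 3↦10, 4↦1, 5↦2, 6↦2, 7↦1, 8↦10, 9↦7, 10↦3]  zeros at y ∈ ∅
  x = 9: [0↦9, 1↦3, 2↦5, 3↦4, 4↦0, 5↦4, 6↦5, 7↦3, 8↦9, 9↦1, 10↦1]  zeros at y ∈ {4}
  x = 10: [0↦9, 1↦10, 2↦6, 3↦8, 4↦5, 5↦8, 6↦6, 7↦10, 8↦9, 9↦3, 10↦3]  zeros at y ∈ ∅
Collecting zeros: affine points = {(2, 5), (3, 0), (3, 1), (4, 3), (4, 8), (5, 1), (7, 1), (7, 9), (9, 4)}.
Total count |C(F_11)_aff| = 9.


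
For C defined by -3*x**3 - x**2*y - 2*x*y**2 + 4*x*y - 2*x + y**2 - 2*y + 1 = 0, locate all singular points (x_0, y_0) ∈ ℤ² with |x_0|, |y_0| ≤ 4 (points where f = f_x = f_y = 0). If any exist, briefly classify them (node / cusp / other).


Singular points: {(0, 1)}; classification: node.

Compute partial derivatives:
  f_x = -9*x**2 - 2*x*y - 2*y**2 + 4*y - 2.
  f_y = -x**2 - 4*x*y + 4*x + 2*y - 2.
Scan x_0 ∈ {−4, ..., 4}. For each x_0, f_y(x_0, y) is a polynomial in y; find its integer roots y ∈ {−4, ..., 4}, then test f_x and f at those candidates.
  x = -4: f_y(-4, y) = 18*y - 34; no integer root y with |y| ≤ 4.
  x = -3: f_y(-3, y) = 14*y - 23; no integer root y with |y| ≤ 4.
  x = -2: f_y(-2, y) = 10*y - 14; no integer root y with |y| ≤ 4.
  x = -1: f_y(-1, y) = 6*y - 7; no integer root y with |y| ≤ 4.
  x = 0: f_y(0, y) = 2*y - 2; vanishes at y ∈ {1}. (0, 1): f_x = 0, f = 0 — SINGULAR.
  x = 1: f_y(1, y) = 1 - 2*y; no integer root y with |y| ≤ 4.
  x = 2: f_y(2, y) = 2 - 6*y; no integer root y with |y| ≤ 4.
  x = 3: f_y(3, y) = 1 - 10*y; no integer root y with |y| ≤ 4.
  x = 4: f_y(4, y) = -14*y - 2; no integer root y with |y| ≤ 4.
Only singular point on the grid: (0, 1).
Classify: substitute x = 0 + u, y = 1 + v and expand: f = -3*u**3 - u**2*v - u**2 - 2*u*v**2 + v**2.
No constant or linear terms (consistent with a singular point). Quadratic part: -u**2 + v**2. Cubic part: -3*u**3 - u**2*v - 2*u*v**2.
The quadratic part v**2 - u**2 = (v − u)(v + u) splits into two distinct linear factors, so there are two distinct tangent lines y − 1 = ±(x − 0) — this is a node (ordinary double point).
Classification: node.


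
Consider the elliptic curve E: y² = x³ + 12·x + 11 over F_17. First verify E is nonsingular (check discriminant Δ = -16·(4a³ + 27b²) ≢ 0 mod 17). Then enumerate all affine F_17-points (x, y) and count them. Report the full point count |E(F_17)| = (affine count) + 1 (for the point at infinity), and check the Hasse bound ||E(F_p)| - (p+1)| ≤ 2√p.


Affine points = {(2, 3), (2, 14), (4, 2), (4, 15), (5, 3), (5, 14), (7, 8), (7, 9), (9, 7), (9, 10), (10, 3), (10, 14), (12, 8), (12, 9), (13, 1), (13, 16), (14, 4), (14, 13), (15, 8), (15, 9), (16, 7), (16, 10)}; affine count = 22; |E(F_17)| = 23.

Discriminant check: Δ ∝ 4a³ + 27b² = 4·12³ + 27·11² = 4·1728 + 27·121 ≡ 13 (mod 17). Nonzero ⇒ E is nonsingular.
For each x ∈ F_17, compute rhs = x³ + 12·x + 11 mod 17, then count y ∈ F_17 with y² ≡ rhs.
  x = 0: rhs = 11, matching y values: none (0 points).
  x = 1: rhs = 7, matching y values: none (0 points).
  x = 2: rhs = 9, matching y values: 3, 14 (2 points).
  x = 3: rhs = 6, matching y values: none (0 points).
  x = 4: rhs = 4, matching y values: 2, 15 (2 points).
  x = 5: rhs = 9, matching y values: 3, 14 (2 points).
  x = 6: rhs = 10, matching y values: none (0 points).
  x = 7: rhs = 13, matching y values: 8, 9 (2 points).
  x = 8: rhs = 7, matching y values: none (0 points).
  x = 9: rhs = 15, matching y values: 7, 10 (2 points).
  x = 10: rhs = 9, matching y values: 3, 14 (2 points).
  x = 11: rhs = 12, matching y values: none (0 points).
  x = 12: rhs = 13, matching y values: 8, 9 (2 points).
  x = 13: rhs = 1, matching y values: 1, 16 (2 points).
  x = 14: rhs = 16, matching y values: 4, 13 (2 points).
  x = 15: rhs = 13, matching y values: 8, 9 (2 points).
  x = 16: rhs = 15, matching y values: 7, 10 (2 points).
Total affine count: 22.
Full point count |E(F_17)| = 22 + 1 = 23.
Hasse bound: |23 − (17+1)| = |5| = 5 ≤ 2√17 ≈ 8.2462 ✓.


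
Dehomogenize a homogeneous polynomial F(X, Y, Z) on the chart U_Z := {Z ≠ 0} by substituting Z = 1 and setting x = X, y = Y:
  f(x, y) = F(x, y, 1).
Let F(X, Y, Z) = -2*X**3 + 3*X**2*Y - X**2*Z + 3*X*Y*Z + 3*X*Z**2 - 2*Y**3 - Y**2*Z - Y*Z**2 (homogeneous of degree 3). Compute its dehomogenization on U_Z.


f(x, y) = -2*x**3 + 3*x**2*y - x**2 + 3*x*y + 3*x - 2*y**3 - y**2 - y

On U_Z we set Z = 1. Each monomial c·X^i·Y^j·Z^k in F becomes c·x^i·y^j·1^k = c·x^i·y^j.
Substituting Z = 1: F(X, Y, 1) = -2*x**3 + 3*x**2*y - x**2 + 3*x*y + 3*x - 2*y**3 - y**2 - y.
Note: deg(f) ≤ deg(F) = 3; strict inequality happens when F is divisible by Z (lost terms).


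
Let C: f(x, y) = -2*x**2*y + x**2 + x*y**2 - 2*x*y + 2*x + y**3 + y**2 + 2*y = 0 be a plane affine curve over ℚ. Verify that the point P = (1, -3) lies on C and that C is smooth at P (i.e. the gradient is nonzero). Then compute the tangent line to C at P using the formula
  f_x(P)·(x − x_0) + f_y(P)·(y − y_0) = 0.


Tangent line at P: 31*x + 13*y + 8 = 0.

Step 1: f(1, -3) = 0, so P lies on C.
Step 2: partial derivatives
  f_x(x, y) = -4*x*y + 2*x + y**2 - 2*y + 2, f_y(x, y) = -2*x**2 + 2*x*y - 2*x + 3*y**2 + 2*y + 2.
  f_x(P) = 31, f_y(P) = 13 (gradient nonzero, so P is smooth).
Step 3: tangent line at P: 31·(x − 1) + 13·(y − -3) = 0.
Expanding: 31*x + 13*y + 8 = 0.


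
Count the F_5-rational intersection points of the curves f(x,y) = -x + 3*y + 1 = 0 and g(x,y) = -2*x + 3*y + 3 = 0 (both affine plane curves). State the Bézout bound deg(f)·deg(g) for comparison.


Common zeros: {(2, 2)}; count = 1; Bézout bound = 1.

deg(f) = 1, deg(g) = 1, so Bézout bound = 1.
Scan x ∈ F_5. For each x, list the y ∈ F_5 with f(x, y) ≡ 0 and those with g(x, y) ≡ 0 (mod 5); the common zeros in that column are the intersection.
  x = 0: f ≡ 0 at y ∈ {3}; g ≡ 0 at y ∈ {4}; common: ∅.
  x = 1: f ≡ 0 at y ∈ {0}; g ≡ 0 at y ∈ {3}; common: ∅.
  x = 2: f ≡ 0 at y ∈ {2}; g ≡ 0 at y ∈ {2}; common: {2}.
  x = 3: f ≡ 0 at y ∈ {4}; g ≡ 0 at y ∈ {1}; common: ∅.
  x = 4: f ≡ 0 at y ∈ {1}; g ≡ 0 at y ∈ {0}; common: ∅.
Collecting: common zeros = {(2, 2)}, so the count is 1.
Comparison with the Bézout bound: 1 ≤ 1 = deg(f)·deg(g), as expected for curves with no common component (the bound is attained).


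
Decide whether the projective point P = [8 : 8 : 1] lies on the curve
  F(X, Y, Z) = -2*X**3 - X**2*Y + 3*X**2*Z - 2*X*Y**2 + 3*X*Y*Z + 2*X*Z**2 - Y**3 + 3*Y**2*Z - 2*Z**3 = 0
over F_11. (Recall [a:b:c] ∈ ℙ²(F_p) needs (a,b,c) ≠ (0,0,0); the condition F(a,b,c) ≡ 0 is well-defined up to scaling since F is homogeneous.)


F(8,8,1) ≡ 4 (mod 11); P is NOT on the curve.

Evaluate F(8, 8, 1) term-by-term (mod 11).
  -2*X**3 ↦ -2·512·1·1 = -1024
  -X**2*Y ↦ -1·64·8·1 = -512
  3*X**2*Z ↦ 3·64·1·1 = 192
  -2*X*Y**2 ↦ -2·8·64·1 = -1024
  3*X*Y*Z ↦ 3·8·8·1 = 192
  2*X*Z**2 ↦ 2·8·1·1 = 16
  -Y**3 ↦ -1·1·512·1 = -512
  3*Y**2*Z ↦ 3·1·64·1 = 192
  -2*Z**3 ↦ -2·1·1·1 = -2
Sum: F(8, 8, 1) = (-1024) + (-512) + (192) + (-1024) + (192) + (16) + (-512) + (192) + (-2) = -2482.
Reducing mod 11: -2482 ≡ 4 (mod 11).
Since F(a, b, c) ≡ 4 ≠ 0 (mod 11), P does NOT lie on the curve.


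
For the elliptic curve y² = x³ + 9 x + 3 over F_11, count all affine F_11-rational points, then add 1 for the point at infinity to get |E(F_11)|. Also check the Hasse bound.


Affine points = {(0, 5), (0, 6), (4, 2), (4, 9), (6, 3), (6, 8), (8, 2), (8, 9), (10, 2), (10, 9)}; affine count = 10; |E(F_11)| = 11.

Discriminant check: Δ ∝ 4a³ + 27b² = 4·9³ + 27·3² = 4·729 + 27·9 ≡ 2 (mod 11). Nonzero ⇒ E is nonsingular.
For each x ∈ F_11, compute rhs = x³ + 9·x + 3 mod 11, then count y ∈ F_11 with y² ≡ rhs.
  x = 0: rhs = 3, matching y values: 5, 6 (2 points).
  x = 1: rhs = 2, matching y values: none (0 points).
  x = 2: rhs = 7, matching y values: none (0 points).
  x = 3: rhs = 2, matching y values: none (0 points).
  x = 4: rhs = 4, matching y values: 2, 9 (2 points).
  x = 5: rhs = 8, matching y values: none (0 points).
  x = 6: rhs = 9, matching y values: 3, 8 (2 points).
  x = 7: rhs = 2, matching y values: none (0 points).
  x = 8: rhs = 4, matching y values: 2, 9 (2 points).
  x = 9: rhs = 10, matching y values: none (0 points).
  x = 10: rhs = 4, matching y values: 2, 9 (2 points).
Total affine count: 10.
Full point count |E(F_11)| = 10 + 1 = 11.
Hasse bound: |11 − (11+1)| = |-1| = 1 ≤ 2√11 ≈ 6.6332 ✓.


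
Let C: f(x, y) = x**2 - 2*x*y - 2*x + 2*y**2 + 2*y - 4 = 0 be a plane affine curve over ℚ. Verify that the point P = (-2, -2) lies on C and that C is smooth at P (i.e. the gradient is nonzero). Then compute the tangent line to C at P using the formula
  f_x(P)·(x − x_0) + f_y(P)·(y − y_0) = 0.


Tangent line at P: -2*x - 2*y - 8 = 0.

Step 1: f(-2, -2) = 0, so P lies on C.
Step 2: partial derivatives
  f_x(x, y) = 2*x - 2*y - 2, f_y(x, y) = -2*x + 4*y + 2.
  f_x(P) = -2, f_y(P) = -2 (gradient nonzero, so P is smooth).
Step 3: tangent line at P: -2·(x − -2) + -2·(y − -2) = 0.
Expanding: -2*x - 2*y - 8 = 0.


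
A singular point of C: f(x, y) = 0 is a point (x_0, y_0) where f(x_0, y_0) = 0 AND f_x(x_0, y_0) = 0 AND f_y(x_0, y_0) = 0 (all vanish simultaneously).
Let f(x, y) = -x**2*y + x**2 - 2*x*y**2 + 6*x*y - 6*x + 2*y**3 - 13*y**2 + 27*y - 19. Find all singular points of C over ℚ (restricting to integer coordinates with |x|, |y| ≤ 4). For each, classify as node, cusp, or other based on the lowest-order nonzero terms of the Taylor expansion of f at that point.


Singular points: {(-1, 2)}; classification: node.

Compute partial derivatives:
  f_x = -2*x*y + 2*x - 2*y**2 + 6*y - 6.
  f_y = -x**2 - 4*x*y + 6*x + 6*y**2 - 26*y + 27.
Scan x_0 ∈ {−4, ..., 4}. For each x_0, f_y(x_0, y) is a polynomial in y; find its integer roots y ∈ {−4, ..., 4}, then test f_x and f at those candidates.
  x = -4: f_y(-4, y) = 6*y**2 - 10*y - 13; no integer root y with |y| ≤ 4.
  x = -3: f_y(-3, y) = 6*y**2 - 14*y; vanishes at y ∈ {0}. (-3, 0): f_x = -12 ≠ 0.
  x = -2: f_y(-2, y) = 6*y**2 - 18*y + 11; no integer root y with |y| ≤ 4.
  x = -1: f_y(-1, y) = 6*y**2 - 22*y + 20; vanishes at y ∈ {2}. (-1, 2): f_x = 0, f = 0 — SINGULAR.
  x = 0: f_y(0, y) = 6*y**2 - 26*y + 27; no integer root y with |y| ≤ 4.
  x = 1: f_y(1, y) = 6*y**2 - 30*y + 32; no integer root y with |y| ≤ 4.
  x = 2: f_y(2, y) = 6*y**2 - 34*y + 35; no integer root y with |y| ≤ 4.
  x = 3: f_y(3, y) = 6*y**2 - 38*y + 36; no integer root y with |y| ≤ 4.
  x = 4: f_y(4, y) = 6*y**2 - 42*y + 35; no integer root y with |y| ≤ 4.
Only singular point on the grid: (-1, 2).
Classify: substitute x = -1 + u, y = 2 + v and expand: f = -u**2*v - u**2 - 2*u*v**2 + 2*v**3 + v**2.
No constant or linear terms (consistent with a singular point). Quadratic part: -u**2 + v**2. Cubic part: -u**2*v - 2*u*v**2 + 2*v**3.
The quadratic part v**2 - u**2 = (v − u)(v + u) splits into two distinct linear factors, so there are two distinct tangent lines y − 2 = ±(x − -1) — this is a node (ordinary double point).
Classification: node.


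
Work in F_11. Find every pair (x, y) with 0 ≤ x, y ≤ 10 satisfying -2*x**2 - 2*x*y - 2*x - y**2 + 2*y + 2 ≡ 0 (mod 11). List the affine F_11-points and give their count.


Affine F_11-points: {(0, 6), (0, 7), (1, 3), (1, 8), (3, 0), (3, 7), (4, 6), (4, 10), (6, 3), (6, 9), (7, 0), (7, 10)}; count = 12.

For each of the 121 pairs (x, y) ∈ F_11², evaluate f(x, y) mod 11. Record the zeros.
  x = 0: [0↦2, 1↦3, 2↦2, 3↦10, 4↦5, 5↦9, 6↦0, 7↦0, 8↦9, 9↦5, 10↦10]  zeros at y ∈ {6, 7}
  x = 1: [0↦9, 1↦8, 2↦5, 3↦0, 4↦4, 5↦6, 6↦6, 7↦4, 8↦0, 9↦5, 10↦8]  zeros at y ∈ {3, 8}
  x = 2: [0↦1, 1↦9, 2↦4, 3↦8, 4↦10, 5↦10, 6↦8, 7↦4, 8↦9, 9↦1, 10↦2]  zeros at y ∈ ∅
  x = 3: [0↦0, 1↦6, 2↦10, 3↦1, 4↦1, 5↦10, 6↦6, 7↦0, 8↦3, 9↦4, 10↦3]  zeros at y ∈ {0, 7}
  x = 4: [0↦6, 1↦10, 2↦1, 3↦1, 4↦10, 5↦6, 6↦0, 7↦3, 8↦4, 9↦3, 10↦0]  zeros at y ∈ {6, 10}
  x = 5: [0↦8, 1↦10, 2↦10, 3↦8, 4↦4, 5↦9, 6↦1, 7↦2, 8↦1, 9↦9, 10↦4]  zeros at y ∈ ∅
  x = 6: [0↦6, 1↦6, 2↦4, 3↦0, 4↦5, 5↦8, 6↦9, 7↦8, 8↦5, 9↦0, 10↦4]  zeros at y ∈ {3, 9}
  x = 7: [0↦0, 1↦9, 2↦5, 3↦10, 4↦2, 5↦3, 6↦2, 7↦10, 8↦5, 9↦9, 10↦0]  zeros at y ∈ {0, 10}
  x = 8: [0↦1, 1↦8, 2↦2, 3↦5, 4↦6, 5↦5, 6↦2, 7↦8, 8↦1, 9↦3, 10↦3]  zeros at y ∈ ∅
  x = 9: [0↦9, 1↦3, 2↦6, 3↦7, 4↦6, 5↦3, 6↦9, 7↦2, 8↦4, 9↦4, 10↦2]  zeros at y ∈ ∅
  x = 10: [0↦2, 1↦5, 2↦6, 3↦5, 4↦2, 5↦8, 6↦1, 7↦3, 8↦3, 9↦1, 10↦8]  zeros at y ∈ ∅
Collecting zeros: affine points = {(0, 6), (0, 7), (1, 3), (1, 8), (3, 0), (3, 7), (4, 6), (4, 10), (6, 3), (6, 9), (7, 0), (7, 10)}.
Total count |C(F_11)_aff| = 12.


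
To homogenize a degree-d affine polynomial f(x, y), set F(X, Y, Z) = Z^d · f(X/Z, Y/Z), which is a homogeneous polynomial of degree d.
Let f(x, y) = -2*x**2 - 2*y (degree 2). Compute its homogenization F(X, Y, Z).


F(X, Y, Z) = -2*X**2 - 2*Y*Z

deg(f) = 2.
Substitute x = X/Z, y = Y/Z into f, then multiply by Z^2.
  monomial -2·x^2·y^0 ↦ -2·X^2·Y^0·Z^0.
  monomial -2·x^0·y^1 ↦ -2·X^0·Y^1·Z^1.
Collecting: F(X, Y, Z) = -2*X**2 - 2*Y*Z.


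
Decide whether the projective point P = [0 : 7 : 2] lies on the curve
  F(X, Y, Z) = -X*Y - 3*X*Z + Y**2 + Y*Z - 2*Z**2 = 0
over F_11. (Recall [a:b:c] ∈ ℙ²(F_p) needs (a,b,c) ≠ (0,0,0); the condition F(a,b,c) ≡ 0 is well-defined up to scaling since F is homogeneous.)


F(0,7,2) ≡ 0 (mod 11); P is on the curve.

Evaluate F(0, 7, 2) term-by-term (mod 11).
  -X*Y ↦ -1·0·7·1 = 0
  -3*X*Z ↦ -3·0·1·2 = 0
  Y**2 ↦ 1·1·49·1 = 49
  Y*Z ↦ 1·1·7·2 = 14
  -2*Z**2 ↦ -2·1·1·4 = -8
Sum: F(0, 7, 2) = (0) + (0) + (49) + (14) + (-8) = 55.
Reducing mod 11: 55 ≡ 0 (mod 11).
Since F(a, b, c) ≡ 0 (mod 11), P lies on the curve.


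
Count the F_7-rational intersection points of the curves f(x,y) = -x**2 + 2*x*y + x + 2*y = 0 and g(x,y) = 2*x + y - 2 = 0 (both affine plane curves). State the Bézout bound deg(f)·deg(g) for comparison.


Common zeros: {(1, 0), (2, 5)}; count = 2; Bézout bound = 2.

deg(f) = 2, deg(g) = 1, so Bézout bound = 2.
Scan x ∈ F_7. For each x, list the y ∈ F_7 with f(x, y) ≡ 0 and those with g(x, y) ≡ 0 (mod 7); the common zeros in that column are the intersection.
  x = 0: f ≡ 0 at y ∈ {0}; g ≡ 0 at y ∈ {2}; common: ∅.
  x = 1: f ≡ 0 at y ∈ {0}; g ≡ 0 at y ∈ {0}; common: {0}.
  x = 2: f ≡ 0 at y ∈ {5}; g ≡ 0 at y ∈ {5}; common: {5}.
  x = 3: f ≡ 0 at y ∈ {6}; g ≡ 0 at y ∈ {3}; common: ∅.
  x = 4: f ≡ 0 at y ∈ {4}; g ≡ 0 at y ∈ {1}; common: ∅.
  x = 5: f ≡ 0 at y ∈ {4}; g ≡ 0 at y ∈ {6}; common: ∅.
  x = 6: f ≡ 0 at y ∈ ∅; g ≡ 0 at y ∈ {4}; common: ∅.
Collecting: common zeros = {(1, 0), (2, 5)}, so the count is 2.
Comparison with the Bézout bound: 2 ≤ 2 = deg(f)·deg(g), as expected for curves with no common component (the bound is attained).


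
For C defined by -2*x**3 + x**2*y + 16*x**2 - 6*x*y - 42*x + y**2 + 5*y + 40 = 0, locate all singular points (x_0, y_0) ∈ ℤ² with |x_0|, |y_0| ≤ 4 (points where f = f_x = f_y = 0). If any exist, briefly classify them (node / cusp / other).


Singular points: {(3, 2)}; classification: cusp.

Compute partial derivatives:
  f_x = -6*x**2 + 2*x*y + 32*x - 6*y - 42.
  f_y = x**2 - 6*x + 2*y + 5.
Scan x_0 ∈ {−4, ..., 4}. For each x_0, f_y(x_0, y) is a polynomial in y; find its integer roots y ∈ {−4, ..., 4}, then test f_x and f at those candidates.
  x = -4: f_y(-4, y) = 2*y + 45; no integer root y with |y| ≤ 4.
  x = -3: f_y(-3, y) = 2*y + 32; no integer root y with |y| ≤ 4.
  x = -2: f_y(-2, y) = 2*y + 21; no integer root y with |y| ≤ 4.
  x = -1: f_y(-1, y) = 2*y + 12; no integer root y with |y| ≤ 4.
  x = 0: f_y(0, y) = 2*y + 5; no integer root y with |y| ≤ 4.
  x = 1: f_y(1, y) = 2*y; vanishes at y ∈ {0}. (1, 0): f_x = -16 ≠ 0.
  x = 2: f_y(2, y) = 2*y - 3; no integer root y with |y| ≤ 4.
  x = 3: f_y(3, y) = 2*y - 4; vanishes at y ∈ {2}. (3, 2): f_x = 0, f = 0 — SINGULAR.
  x = 4: f_y(4, y) = 2*y - 3; no integer root y with |y| ≤ 4.
Only singular point on the grid: (3, 2).
Classify: substitute x = 3 + u, y = 2 + v and expand: f = -2*u**3 + u**2*v + v**2.
No constant or linear terms (consistent with a singular point). Quadratic part: v**2. Cubic part: -2*u**3 + u**2*v.
The quadratic part v**2 is a perfect square, so there is a single (double) tangent line v = 0, i.e. y = 2. Restricting the cubic part to that line (v = 0) leaves -2*u**3 ≠ 0, so f is not divisible by v and the branch is v² ≈ 2*u**3 to lowest order — this is a cusp.
Classification: cusp.


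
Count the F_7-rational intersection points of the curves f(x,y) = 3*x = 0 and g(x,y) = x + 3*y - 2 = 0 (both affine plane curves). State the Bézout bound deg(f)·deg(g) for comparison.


Common zeros: {(0, 3)}; count = 1; Bézout bound = 1.

deg(f) = 1, deg(g) = 1, so Bézout bound = 1.
Scan x ∈ F_7. For each x, list the y ∈ F_7 with f(x, y) ≡ 0 and those with g(x, y) ≡ 0 (mod 7); the common zeros in that column are the intersection.
  x = 0: f ≡ 0 at y ∈ {0, 1, 2, 3, 4, 5, 6}; g ≡ 0 at y ∈ {3}; common: {3}.
  x = 1: f ≡ 0 at y ∈ ∅; g ≡ 0 at y ∈ {5}; common: ∅.
  x = 2: f ≡ 0 at y ∈ ∅; g ≡ 0 at y ∈ {0}; common: ∅.
  x = 3: f ≡ 0 at y ∈ ∅; g ≡ 0 at y ∈ {2}; common: ∅.
  x = 4: f ≡ 0 at y ∈ ∅; g ≡ 0 at y ∈ {4}; common: ∅.
  x = 5: f ≡ 0 at y ∈ ∅; g ≡ 0 at y ∈ {6}; common: ∅.
  x = 6: f ≡ 0 at y ∈ ∅; g ≡ 0 at y ∈ {1}; common: ∅.
Collecting: common zeros = {(0, 3)}, so the count is 1.
Comparison with the Bézout bound: 1 ≤ 1 = deg(f)·deg(g), as expected for curves with no common component (the bound is attained).


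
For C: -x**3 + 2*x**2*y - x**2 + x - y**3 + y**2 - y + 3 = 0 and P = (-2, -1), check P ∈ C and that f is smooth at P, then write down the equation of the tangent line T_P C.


Tangent line at P: x + 2*y + 4 = 0.

Step 1: f(-2, -1) = 0, so P lies on C.
Step 2: partial derivatives
  f_x(x, y) = -3*x**2 + 4*x*y - 2*x + 1, f_y(x, y) = 2*x**2 - 3*y**2 + 2*y - 1.
  f_x(P) = 1, f_y(P) = 2 (gradient nonzero, so P is smooth).
Step 3: tangent line at P: 1·(x − -2) + 2·(y − -1) = 0.
Expanding: x + 2*y + 4 = 0.


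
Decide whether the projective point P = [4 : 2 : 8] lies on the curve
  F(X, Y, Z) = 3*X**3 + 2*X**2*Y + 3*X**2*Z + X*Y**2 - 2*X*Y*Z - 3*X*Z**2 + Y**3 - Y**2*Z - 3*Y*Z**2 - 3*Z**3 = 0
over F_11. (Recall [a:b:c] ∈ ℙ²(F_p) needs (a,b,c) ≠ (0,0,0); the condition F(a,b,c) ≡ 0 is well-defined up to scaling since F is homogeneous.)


F(4,2,8) ≡ 5 (mod 11); P is NOT on the curve.

Evaluate F(4, 2, 8) term-by-term (mod 11).
  3*X**3 ↦ 3·64·1·1 = 192
  2*X**2*Y ↦ 2·16·2·1 = 64
  3*X**2*Z ↦ 3·16·1·8 = 384
  X*Y**2 ↦ 1·4·4·1 = 16
  -2*X*Y*Z ↦ -2·4·2·8 = -128
  -3*X*Z**2 ↦ -3·4·1·64 = -768
  Y**3 ↦ 1·1·8·1 = 8
  -Y**2*Z ↦ -1·1·4·8 = -32
  -3*Y*Z**2 ↦ -3·1·2·64 = -384
  -3*Z**3 ↦ -3·1·1·512 = -1536
Sum: F(4, 2, 8) = (192) + (64) + (384) + (16) + (-128) + (-768) + (8) + (-32) + (-384) + (-1536) = -2184.
Reducing mod 11: -2184 ≡ 5 (mod 11).
Since F(a, b, c) ≡ 5 ≠ 0 (mod 11), P does NOT lie on the curve.


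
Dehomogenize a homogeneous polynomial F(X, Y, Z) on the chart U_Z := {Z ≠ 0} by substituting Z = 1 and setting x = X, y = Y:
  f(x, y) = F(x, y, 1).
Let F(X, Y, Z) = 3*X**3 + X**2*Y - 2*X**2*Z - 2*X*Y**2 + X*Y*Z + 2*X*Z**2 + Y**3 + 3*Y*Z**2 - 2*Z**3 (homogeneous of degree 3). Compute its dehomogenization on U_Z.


f(x, y) = 3*x**3 + x**2*y - 2*x**2 - 2*x*y**2 + x*y + 2*x + y**3 + 3*y - 2

On U_Z we set Z = 1. Each monomial c·X^i·Y^j·Z^k in F becomes c·x^i·y^j·1^k = c·x^i·y^j.
Substituting Z = 1: F(X, Y, 1) = 3*x**3 + x**2*y - 2*x**2 - 2*x*y**2 + x*y + 2*x + y**3 + 3*y - 2.
Note: deg(f) ≤ deg(F) = 3; strict inequality happens when F is divisible by Z (lost terms).


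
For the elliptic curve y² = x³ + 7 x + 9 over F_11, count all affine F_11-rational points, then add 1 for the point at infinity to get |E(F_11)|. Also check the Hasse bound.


Affine points = {(0, 3), (0, 8), (2, 3), (2, 8), (5, 2), (5, 9), (6, 5), (6, 6), (7, 4), (7, 7), (8, 4), (8, 7), (9, 3), (9, 8), (10, 1), (10, 10)}; affine count = 16; |E(F_11)| = 17.

Discriminant check: Δ ∝ 4a³ + 27b² = 4·7³ + 27·9² = 4·343 + 27·81 ≡ 6 (mod 11). Nonzero ⇒ E is nonsingular.
For each x ∈ F_11, compute rhs = x³ + 7·x + 9 mod 11, then count y ∈ F_11 with y² ≡ rhs.
  x = 0: rhs = 9, matching y values: 3, 8 (2 points).
  x = 1: rhs = 6, matching y values: none (0 points).
  x = 2: rhs = 9, matching y values: 3, 8 (2 points).
  x = 3: rhs = 2, matching y values: none (0 points).
  x = 4: rhs = 2, matching y values: none (0 points).
  x = 5: rhs = 4, matching y values: 2, 9 (2 points).
  x = 6: rhs = 3, matching y values: 5, 6 (2 points).
  x = 7: rhs = 5, matching y values: 4, 7 (2 points).
  x = 8: rhs = 5, matching y values: 4, 7 (2 points).
  x = 9: rhs = 9, matching y values: 3, 8 (2 points).
  x = 10: rhs = 1, matching y values: 1, 10 (2 points).
Total affine count: 16.
Full point count |E(F_11)| = 16 + 1 = 17.
Hasse bound: |17 − (11+1)| = |5| = 5 ≤ 2√11 ≈ 6.6332 ✓.


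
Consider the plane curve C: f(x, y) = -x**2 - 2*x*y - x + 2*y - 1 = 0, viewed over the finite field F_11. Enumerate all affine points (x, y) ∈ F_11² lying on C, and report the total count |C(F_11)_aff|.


Affine F_11-points: {(0, 6), (2, 2), (3, 5), (4, 2), (5, 3), (6, 10), (7, 9), (8, 5), (9, 6), (10, 3)}; count = 10.

For each of the 121 pairs (x, y) ∈ F_11², evaluate f(x, y) mod 11. Record the zeros.
  x = 0: [0↦10, 1↦1, 2↦3, 3↦5, 4↦7, 5↦9, 6↦0, 7↦2, 8↦4, 9↦6, 10↦8]  zeros at y ∈ {6}
  x = 1: [0↦8, 1↦8, 2↦8, 3↦8, 4↦8, 5↦8, 6↦8, 7↦8, 8↦8, 9↦8, 10↦8]  zeros at y ∈ ∅
  x = 2: [0↦4, 1↦2, 2↦0, 3↦9, 4↦7, 5↦5, 6↦3, 7↦1, 8↦10, 9↦8, 10↦6]  zeros at y ∈ {2}
  x = 3: [0↦9, 1↦5, 2↦1, 3↦8, 4↦4, 5↦0, 6↦7, 7↦3, 8↦10, 9↦6, 10↦2]  zeros at y ∈ {5}
  x = 4: [0↦1, 1↦6, 2↦0, 3↦5, 4↦10, 5↦4, 6↦9, 7↦3, 8↦8, 9↦2, 10↦7]  zeros at y ∈ {2}
  x = 5: [0↦2, 1↦5, 2↦8, 3↦0, 4↦3, 5↦6, 6↦9, 7↦1, 8↦4, 9↦7, 10↦10]  zeros at y ∈ {3}
  x = 6: [0↦1, 1↦2, 2↦3, 3↦4, 4↦5, 5↦6, 6↦7, 7↦8, 8↦9, 9↦10, 10↦0]  zeros at y ∈ {10}
  x = 7: [0↦9, 1↦8, 2↦7, 3↦6, 4↦5, 5↦4, 6↦3, 7↦2, 8↦1, 9↦0, 10↦10]  zeros at y ∈ {9}
  x = 8: [0↦4, 1↦1, 2↦9, 3↦6, 4↦3, 5↦0, 6↦8, 7↦5, 8↦2, 9↦10, 10↦7]  zeros at y ∈ {5}
  x = 9: [0↦8, 1↦3, 2↦9, 3↦4, 4↦10, 5↦5, 6↦0, 7↦6, 8↦1, 9↦7, 10↦2]  zeros at y ∈ {6}
  x = 10: [0↦10, 1↦3, 2↦7, 3↦0, 4↦4, 5↦8, 6↦1, 7↦5, 8↦9, 9↦2, 10↦6]  zeros at y ∈ {3}
Collecting zeros: affine points = {(0, 6), (2, 2), (3, 5), (4, 2), (5, 3), (6, 10), (7, 9), (8, 5), (9, 6), (10, 3)}.
Total count |C(F_11)_aff| = 10.


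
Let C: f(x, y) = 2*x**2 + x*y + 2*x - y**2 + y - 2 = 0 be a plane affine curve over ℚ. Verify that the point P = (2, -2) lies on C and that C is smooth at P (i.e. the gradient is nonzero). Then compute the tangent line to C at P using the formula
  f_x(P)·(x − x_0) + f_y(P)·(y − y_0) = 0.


Tangent line at P: 8*x + 7*y - 2 = 0.

Step 1: f(2, -2) = 0, so P lies on C.
Step 2: partial derivatives
  f_x(x, y) = 4*x + y + 2, f_y(x, y) = x - 2*y + 1.
  f_x(P) = 8, f_y(P) = 7 (gradient nonzero, so P is smooth).
Step 3: tangent line at P: 8·(x − 2) + 7·(y − -2) = 0.
Expanding: 8*x + 7*y - 2 = 0.


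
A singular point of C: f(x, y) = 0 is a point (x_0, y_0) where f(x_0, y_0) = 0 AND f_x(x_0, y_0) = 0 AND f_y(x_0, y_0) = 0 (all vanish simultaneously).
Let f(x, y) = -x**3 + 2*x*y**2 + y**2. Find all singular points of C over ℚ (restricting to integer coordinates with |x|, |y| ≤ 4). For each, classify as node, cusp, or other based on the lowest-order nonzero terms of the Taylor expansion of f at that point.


Singular points: {(0, 0)}; classification: cusp.

Compute partial derivatives:
  f_x = -3*x**2 + 2*y**2.
  f_y = 4*x*y + 2*y.
Scan x_0 ∈ {−4, ..., 4}. For each x_0, f_y(x_0, y) is a polynomial in y; find its integer roots y ∈ {−4, ..., 4}, then test f_x and f at those candidates.
  x = -4: f_y(-4, y) = -14*y; vanishes at y ∈ {0}. (-4, 0): f_x = -48 ≠ 0.
  x = -3: f_y(-3, y) = -10*y; vanishes at y ∈ {0}. (-3, 0): f_x = -27 ≠ 0.
  x = -2: f_y(-2, y) = -6*y; vanishes at y ∈ {0}. (-2, 0): f_x = -12 ≠ 0.
  x = -1: f_y(-1, y) = -2*y; vanishes at y ∈ {0}. (-1, 0): f_x = -3 ≠ 0.
  x = 0: f_y(0, y) = 2*y; vanishes at y ∈ {0}. (0, 0): f_x = 0, f = 0 — SINGULAR.
  x = 1: f_y(1, y) = 6*y; vanishes at y ∈ {0}. (1, 0): f_x = -3 ≠ 0.
  x = 2: f_y(2, y) = 10*y; vanishes at y ∈ {0}. (2, 0): f_x = -12 ≠ 0.
  x = 3: f_y(3, y) = 14*y; vanishes at y ∈ {0}. (3, 0): f_x = -27 ≠ 0.
  x = 4: f_y(4, y) = 18*y; vanishes at y ∈ {0}. (4, 0): f_x = -48 ≠ 0.
Only singular point on the grid: (0, 0).
Classify: substitute x = 0 + u, y = 0 + v and expand: f = -u**3 + 2*u*v**2 + v**2.
No constant or linear terms (consistent with a singular point). Quadratic part: v**2. Cubic part: -u**3 + 2*u*v**2.
The quadratic part v**2 is a perfect square, so there is a single (double) tangent line v = 0, i.e. y = 0. Restricting the cubic part to that line (v = 0) leaves -u**3 ≠ 0, so f is not divisible by v and the branch is v² ≈ u**3 to lowest order — this is a cusp.
Classification: cusp.


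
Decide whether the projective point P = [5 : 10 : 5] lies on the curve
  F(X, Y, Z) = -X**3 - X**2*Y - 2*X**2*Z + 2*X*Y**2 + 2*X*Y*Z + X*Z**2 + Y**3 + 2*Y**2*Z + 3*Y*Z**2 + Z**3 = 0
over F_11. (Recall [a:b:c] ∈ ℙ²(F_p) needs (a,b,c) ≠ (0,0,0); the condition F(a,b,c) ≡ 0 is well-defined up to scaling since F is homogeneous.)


F(5,10,5) ≡ 3 (mod 11); P is NOT on the curve.

Evaluate F(5, 10, 5) term-by-term (mod 11).
  -X**3 ↦ -1·125·1·1 = -125
  -X**2*Y ↦ -1·25·10·1 = -250
  -2*X**2*Z ↦ -2·25·1·5 = -250
  2*X*Y**2 ↦ 2·5·100·1 = 1000
  2*X*Y*Z ↦ 2·5·10·5 = 500
  X*Z**2 ↦ 1·5·1·25 = 125
  Y**3 ↦ 1·1·1000·1 = 1000
  2*Y**2*Z ↦ 2·1·100·5 = 1000
  3*Y*Z**2 ↦ 3·1·10·25 = 750
  Z**3 ↦ 1·1·1·125 = 125
Sum: F(5, 10, 5) = (-125) + (-250) + (-250) + (1000) + (500) + (125) + (1000) + (1000) + (750) + (125) = 3875.
Reducing mod 11: 3875 ≡ 3 (mod 11).
Since F(a, b, c) ≡ 3 ≠ 0 (mod 11), P does NOT lie on the curve.


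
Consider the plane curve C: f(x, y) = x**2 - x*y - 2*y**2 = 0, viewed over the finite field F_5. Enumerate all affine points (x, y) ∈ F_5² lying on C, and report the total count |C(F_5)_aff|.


Affine F_5-points: {(0, 0), (1, 3), (1, 4), (2, 1), (2, 3), (3, 2), (3, 4), (4, 1), (4, 2)}; count = 9.

For each of the 25 pairs (x, y) ∈ F_5², evaluate f(x, y) mod 5. Record the zeros.
  x = 0: [0↦0, 1↦3, 2↦2, 3↦2, 4↦3]  zeros at y ∈ {0}
  x = 1: [0↦1, 1↦3, 2↦1, 3↦0, 4↦0]  zeros at y ∈ {3, 4}
  x = 2: [0↦4, 1↦0, 2↦2, 3↦0, 4↦4]  zeros at y ∈ {1, 3}
  x = 3: [0↦4, 1↦4, 2↦0, 3↦2, 4↦0]  zeros at y ∈ {2, 4}
  x = 4: [0↦1, 1↦0, 2↦0, 3↦1, 4↦3]  zeros at y ∈ {1, 2}
Collecting zeros: affine points = {(0, 0), (1, 3), (1, 4), (2, 1), (2, 3), (3, 2), (3, 4), (4, 1), (4, 2)}.
Total count |C(F_5)_aff| = 9.


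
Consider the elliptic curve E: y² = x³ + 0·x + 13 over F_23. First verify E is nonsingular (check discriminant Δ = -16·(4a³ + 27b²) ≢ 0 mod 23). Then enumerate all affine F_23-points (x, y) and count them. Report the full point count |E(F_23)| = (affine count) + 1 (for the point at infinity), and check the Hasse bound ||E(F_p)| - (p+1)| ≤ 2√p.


Affine points = {(0, 6), (0, 17), (4, 10), (4, 13), (5, 0), (9, 11), (9, 12), (10, 1), (10, 22), (12, 4), (12, 19), (13, 5), (13, 18), (17, 2), (17, 21), (18, 7), (18, 16), (19, 8), (19, 15), (20, 3), (20, 20), (22, 9), (22, 14)}; affine count = 23; |E(F_23)| = 24.

Discriminant check: Δ ∝ 4a³ + 27b² = 4·0³ + 27·13² = 4·0 + 27·169 ≡ 9 (mod 23). Nonzero ⇒ E is nonsingular.
For each x ∈ F_23, compute rhs = x³ + 0·x + 13 mod 23, then count y ∈ F_23 with y² ≡ rhs.
  x = 0: rhs = 13, matching y values: 6, 17 (2 points).
  x = 1: rhs = 14, matching y values: none (0 points).
  x = 2: rhs = 21, matching y values: none (0 points).
  x = 3: rhs = 17, matching y values: none (0 points).
  x = 4: rhs = 8, matching y values: 10, 13 (2 points).
  x = 5: rhs = 0, matching y values: 0 (1 points).
  x = 6: rhs = 22, matching y values: none (0 points).
  x = 7: rhs = 11, matching y values: none (0 points).
  x = 8: rhs = 19, matching y values: none (0 points).
  x = 9: rhs = 6, matching y values: 11, 12 (2 points).
  x = 10: rhs = 1, matching y values: 1, 22 (2 points).
  x = 11: rhs = 10, matching y values: none (0 points).
  x = 12: rhs = 16, matching y values: 4, 19 (2 points).
  x = 13: rhs = 2, matching y values: 5, 18 (2 points).
  x = 14: rhs = 20, matching y values: none (0 points).
  x = 15: rhs = 7, matching y values: none (0 points).
  x = 16: rhs = 15, matching y values: none (0 points).
  x = 17: rhs = 4, matching y values: 2, 21 (2 points).
  x = 18: rhs = 3, matching y values: 7, 16 (2 points).
  x = 19: rhs = 18, matching y values: 8, 15 (2 points).
  x = 20: rhs = 9, matching y values: 3, 20 (2 points).
  x = 21: rhs = 5, matching y values: none (0 points).
  x = 22: rhs = 12, matching y values: 9, 14 (2 points).
Total affine count: 23.
Full point count |E(F_23)| = 23 + 1 = 24.
Hasse bound: |24 − (23+1)| = |0| = 0 ≤ 2√23 ≈ 9.5917 ✓.


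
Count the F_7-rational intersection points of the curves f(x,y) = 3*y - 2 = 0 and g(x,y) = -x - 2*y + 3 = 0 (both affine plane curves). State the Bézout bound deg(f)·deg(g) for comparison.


Common zeros: {(4, 3)}; count = 1; Bézout bound = 1.

deg(f) = 1, deg(g) = 1, so Bézout bound = 1.
Scan x ∈ F_7. For each x, list the y ∈ F_7 with f(x, y) ≡ 0 and those with g(x, y) ≡ 0 (mod 7); the common zeros in that column are the intersection.
  x = 0: f ≡ 0 at y ∈ {3}; g ≡ 0 at y ∈ {5}; common: ∅.
  x = 1: f ≡ 0 at y ∈ {3}; g ≡ 0 at y ∈ {1}; common: ∅.
  x = 2: f ≡ 0 at y ∈ {3}; g ≡ 0 at y ∈ {4}; common: ∅.
  x = 3: f ≡ 0 at y ∈ {3}; g ≡ 0 at y ∈ {0}; common: ∅.
  x = 4: f ≡ 0 at y ∈ {3}; g ≡ 0 at y ∈ {3}; common: {3}.
  x = 5: f ≡ 0 at y ∈ {3}; g ≡ 0 at y ∈ {6}; common: ∅.
  x = 6: f ≡ 0 at y ∈ {3}; g ≡ 0 at y ∈ {2}; common: ∅.
Collecting: common zeros = {(4, 3)}, so the count is 1.
Comparison with the Bézout bound: 1 ≤ 1 = deg(f)·deg(g), as expected for curves with no common component (the bound is attained).


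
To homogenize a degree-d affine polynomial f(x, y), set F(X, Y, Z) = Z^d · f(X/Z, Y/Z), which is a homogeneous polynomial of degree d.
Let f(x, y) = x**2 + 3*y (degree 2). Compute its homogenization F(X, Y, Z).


F(X, Y, Z) = X**2 + 3*Y*Z

deg(f) = 2.
Substitute x = X/Z, y = Y/Z into f, then multiply by Z^2.
  monomial 1·x^2·y^0 ↦ 1·X^2·Y^0·Z^0.
  monomial 3·x^0·y^1 ↦ 3·X^0·Y^1·Z^1.
Collecting: F(X, Y, Z) = X**2 + 3*Y*Z.


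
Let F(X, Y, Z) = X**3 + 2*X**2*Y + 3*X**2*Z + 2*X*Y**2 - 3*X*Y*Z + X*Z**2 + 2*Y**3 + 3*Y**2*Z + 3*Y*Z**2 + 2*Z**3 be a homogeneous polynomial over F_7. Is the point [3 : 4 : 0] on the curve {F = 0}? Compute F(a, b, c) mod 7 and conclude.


F(3,4,0) ≡ 1 (mod 7); P is NOT on the curve.

Evaluate F(3, 4, 0) term-by-term (mod 7).
  X**3 ↦ 1·27·1·1 = 27
  2*X**2*Y ↦ 2·9·4·1 = 72
  3*X**2*Z ↦ 3·9·1·0 = 0
  2*X*Y**2 ↦ 2·3·16·1 = 96
  -3*X*Y*Z ↦ -3·3·4·0 = 0
  X*Z**2 ↦ 1·3·1·0 = 0
  2*Y**3 ↦ 2·1·64·1 = 128
  3*Y**2*Z ↦ 3·1·16·0 = 0
  3*Y*Z**2 ↦ 3·1·4·0 = 0
  2*Z**3 ↦ 2·1·1·0 = 0
Sum: F(3, 4, 0) = (27) + (72) + (0) + (96) + (0) + (0) + (128) + (0) + (0) + (0) = 323.
Reducing mod 7: 323 ≡ 1 (mod 7).
Since F(a, b, c) ≡ 1 ≠ 0 (mod 7), P does NOT lie on the curve.


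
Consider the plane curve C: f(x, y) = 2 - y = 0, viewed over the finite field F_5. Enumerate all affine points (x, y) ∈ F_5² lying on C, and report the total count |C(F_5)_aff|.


Affine F_5-points: {(0, 2), (1, 2), (2, 2), (3, 2), (4, 2)}; count = 5.

For each of the 25 pairs (x, y) ∈ F_5², evaluate f(x, y) mod 5. Record the zeros.
  x = 0: [0↦2, 1↦1, 2↦0, 3↦4, 4↦3]  zeros at y ∈ {2}
  x = 1: [0↦2, 1↦1, 2↦0, 3↦4, 4↦3]  zeros at y ∈ {2}
  x = 2: [0↦2, 1↦1, 2↦0, 3↦4, 4↦3]  zeros at y ∈ {2}
  x = 3: [0↦2, 1↦1, 2↦0, 3↦4, 4↦3]  zeros at y ∈ {2}
  x = 4: [0↦2, 1↦1, 2↦0, 3↦4, 4↦3]  zeros at y ∈ {2}
Collecting zeros: affine points = {(0, 2), (1, 2), (2, 2), (3, 2), (4, 2)}.
Total count |C(F_5)_aff| = 5.


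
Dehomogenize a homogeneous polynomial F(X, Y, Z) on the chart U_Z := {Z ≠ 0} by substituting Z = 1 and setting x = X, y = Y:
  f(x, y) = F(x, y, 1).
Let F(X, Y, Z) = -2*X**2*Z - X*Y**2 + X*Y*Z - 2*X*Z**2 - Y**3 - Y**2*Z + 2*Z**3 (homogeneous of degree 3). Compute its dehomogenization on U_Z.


f(x, y) = -2*x**2 - x*y**2 + x*y - 2*x - y**3 - y**2 + 2

On U_Z we set Z = 1. Each monomial c·X^i·Y^j·Z^k in F becomes c·x^i·y^j·1^k = c·x^i·y^j.
Substituting Z = 1: F(X, Y, 1) = -2*x**2 - x*y**2 + x*y - 2*x - y**3 - y**2 + 2.
Note: deg(f) ≤ deg(F) = 3; strict inequality happens when F is divisible by Z (lost terms).


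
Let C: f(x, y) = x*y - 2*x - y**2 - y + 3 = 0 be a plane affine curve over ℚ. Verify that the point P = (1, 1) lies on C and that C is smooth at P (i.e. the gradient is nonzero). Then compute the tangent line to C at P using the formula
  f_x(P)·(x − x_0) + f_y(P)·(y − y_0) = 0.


Tangent line at P: -x - 2*y + 3 = 0.

Step 1: f(1, 1) = 0, so P lies on C.
Step 2: partial derivatives
  f_x(x, y) = y - 2, f_y(x, y) = x - 2*y - 1.
  f_x(P) = -1, f_y(P) = -2 (gradient nonzero, so P is smooth).
Step 3: tangent line at P: -1·(x − 1) + -2·(y − 1) = 0.
Expanding: -x - 2*y + 3 = 0.


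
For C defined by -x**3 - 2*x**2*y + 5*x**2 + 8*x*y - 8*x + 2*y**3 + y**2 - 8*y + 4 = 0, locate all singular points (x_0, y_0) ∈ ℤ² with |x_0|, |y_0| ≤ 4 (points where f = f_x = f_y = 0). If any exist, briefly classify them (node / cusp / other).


Singular points: {(2, 0)}; classification: node.

Compute partial derivatives:
  f_x = -3*x**2 - 4*x*y + 10*x + 8*y - 8.
  f_y = -2*x**2 + 8*x + 6*y**2 + 2*y - 8.
Scan x_0 ∈ {−4, ..., 4}. For each x_0, f_y(x_0, y) is a polynomial in y; find its integer roots y ∈ {−4, ..., 4}, then test f_x and f at those candidates.
  x = -4: f_y(-4, y) = 6*y**2 + 2*y - 72; no integer root y with |y| ≤ 4.
  x = -3: f_y(-3, y) = 6*y**2 + 2*y - 50; no integer root y with |y| ≤ 4.
  x = -2: f_y(-2, y) = 6*y**2 + 2*y - 32; no integer root y with |y| ≤ 4.
  x = -1: f_y(-1, y) = 6*y**2 + 2*y - 18; no integer root y with |y| ≤ 4.
  x = 0: f_y(0, y) = 6*y**2 + 2*y - 8; vanishes at y ∈ {1}. (0, 1): f_x = 0 but f = -1 ≠ 0.
  x = 1: f_y(1, y) = 6*y**2 + 2*y - 2; no integer root y with |y| ≤ 4.
  x = 2: f_y(2, y) = 6*y**2 + 2*y; vanishes at y ∈ {0}. (2, 0): f_x = 0, f = 0 — SINGULAR.
  x = 3: f_y(3, y) = 6*y**2 + 2*y - 2; no integer root y with |y| ≤ 4.
  x = 4: f_y(4, y) = 6*y**2 + 2*y - 8; vanishes at y ∈ {1}. (4, 1): f_x = -24 ≠ 0.
Only singular point on the grid: (2, 0).
Classify: substitute x = 2 + u, y = 0 + v and expand: f = -u**3 - 2*u**2*v - u**2 + 2*v**3 + v**2.
No constant or linear terms (consistent with a singular point). Quadratic part: -u**2 + v**2. Cubic part: -u**3 - 2*u**2*v + 2*v**3.
The quadratic part v**2 - u**2 = (v − u)(v + u) splits into two distinct linear factors, so there are two distinct tangent lines y − 0 = ±(x − 2) — this is a node (ordinary double point).
Classification: node.
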